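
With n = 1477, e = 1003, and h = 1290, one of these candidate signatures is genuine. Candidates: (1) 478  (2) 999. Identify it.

1

Candidate 1: Squares mod 1477: 478^1≡478, 478^2≡1026, 478^4≡1052, 478^8≡431, 478^16≡1136, 478^32≡1075, 478^64≡611, 478^128≡1117, 478^256≡1101, 478^512≡1061; 1003 = 512 + 256 + 128 + 64 + 32 + 8 + 2 + 1, so 478^1003 ≡ 1061·1101·1117·611·1075·431·1026·478 ≡ 1290 (mod 1477)
  → matches h = 1290
Candidate 2: Squares mod 1477: 999^1≡999, 999^2≡1026, 999^4≡1052, 999^8≡431, 999^16≡1136, 999^32≡1075, 999^64≡611, 999^128≡1117, 999^256≡1101, 999^512≡1061; 1003 = 512 + 256 + 128 + 64 + 32 + 8 + 2 + 1, so 999^1003 ≡ 1061·1101·1117·611·1075·431·1026·999 ≡ 187 (mod 1477)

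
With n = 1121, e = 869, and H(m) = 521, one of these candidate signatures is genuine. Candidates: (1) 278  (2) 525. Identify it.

Candidate 1: 278^2 = 77284 ≡ 1056; 278^4 ≡ 1056^2 = 1115136 ≡ 862; 278^8 ≡ 862^2 = 743044 ≡ 942; 278^16 ≡ 942^2 = 887364 ≡ 653; 278^32 ≡ 653^2 = 426409 ≡ 429; 278^64 ≡ 429^2 = 184041 ≡ 197; 278^128 ≡ 197^2 = 38809 ≡ 695; 278^256 ≡ 695^2 = 483025 ≡ 995; 278^512 ≡ 995^2 = 990025 ≡ 182; 869 = 512 + 256 + 64 + 32 + 4 + 1, so 278^869 ≡ 182·995·197·429·862·278 ≡ 996 (mod 1121)
Candidate 2: 525^2 = 275625 ≡ 980; 525^4 ≡ 980^2 = 960400 ≡ 824; 525^8 ≡ 824^2 = 678976 ≡ 771; 525^16 ≡ 771^2 = 594441 ≡ 311; 525^32 ≡ 311^2 = 96721 ≡ 315; 525^64 ≡ 315^2 = 99225 ≡ 577; 525^128 ≡ 577^2 = 332929 ≡ 1113; 525^256 ≡ 1113^2 = 1238769 ≡ 64; 525^512 ≡ 64^2 = 4096 ≡ 733; 869 = 512 + 256 + 64 + 32 + 4 + 1, so 525^869 ≡ 733·64·577·315·824·525 ≡ 521 (mod 1121)
  → matches H(m) = 521

2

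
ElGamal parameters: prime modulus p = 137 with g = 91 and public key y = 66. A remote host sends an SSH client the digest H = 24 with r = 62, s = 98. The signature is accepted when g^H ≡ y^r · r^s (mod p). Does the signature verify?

does not verify

Left side g^H mod p:
91^24 mod 137 = 74
Right side y^r · r^s mod p:
66^62 mod 137 = 30
62^98 mod 137 = 130
30·130 = 3900 ≡ 64 (mod 137)
74 ≠ 64, so verification fails.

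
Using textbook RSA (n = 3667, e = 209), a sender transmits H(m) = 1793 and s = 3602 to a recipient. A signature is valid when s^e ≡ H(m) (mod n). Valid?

s^209 mod 3667 = 1793
1793 = H(m), so the signature checks out.

yes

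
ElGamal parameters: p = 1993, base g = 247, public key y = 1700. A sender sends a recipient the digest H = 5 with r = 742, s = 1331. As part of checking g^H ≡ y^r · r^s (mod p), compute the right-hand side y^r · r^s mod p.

1487

1700^2 = 2890000 ≡ 150
1700^4 ≡ 150^2 = 22500 ≡ 577
1700^8 ≡ 577^2 = 332929 ≡ 98
1700^16 ≡ 98^2 = 9604 ≡ 1632
1700^32 ≡ 1632^2 = 2663424 ≡ 776
1700^64 ≡ 776^2 = 602176 ≡ 290
1700^128 ≡ 290^2 = 84100 ≡ 394
1700^256 ≡ 394^2 = 155236 ≡ 1775
1700^512 ≡ 1775^2 = 3150625 ≡ 1685
742 = 512 + 128 + 64 + 32 + 4 + 2, so 1700^742 ≡ 1685·394·290·776·577·150 ≡ 365 (mod 1993)
742^2 = 550564 ≡ 496
742^4 ≡ 496^2 = 246016 ≡ 877
742^8 ≡ 877^2 = 769129 ≡ 1824
742^16 ≡ 1824^2 = 3326976 ≡ 659
742^32 ≡ 659^2 = 434281 ≡ 1800
742^64 ≡ 1800^2 = 3240000 ≡ 1375
742^128 ≡ 1375^2 = 1890625 ≡ 1261
742^256 ≡ 1261^2 = 1590121 ≡ 1700
742^512 ≡ 1700^2 = 2890000 ≡ 150
742^1024 ≡ 150^2 = 22500 ≡ 577
1331 = 1024 + 256 + 32 + 16 + 2 + 1, so 742^1331 ≡ 577·1700·1800·659·496·742 ≡ 1320 (mod 1993)
y^r · r^s ≡ 365·1320 = 481800 ≡ 1487 (mod 1993)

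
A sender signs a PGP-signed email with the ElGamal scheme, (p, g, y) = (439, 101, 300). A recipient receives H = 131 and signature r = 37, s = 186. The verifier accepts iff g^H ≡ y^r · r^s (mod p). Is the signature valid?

valid

Left side g^H mod p:
101^2 = 10201 ≡ 104
101^4 ≡ 104^2 = 10816 ≡ 280
101^8 ≡ 280^2 = 78400 ≡ 258
101^16 ≡ 258^2 = 66564 ≡ 275
101^32 ≡ 275^2 = 75625 ≡ 117
101^64 ≡ 117^2 = 13689 ≡ 80
101^128 ≡ 80^2 = 6400 ≡ 254
131 = 128 + 2 + 1, so 101^131 ≡ 254·104·101 ≡ 213 (mod 439)
Right side y^r · r^s mod p:
300^2 = 90000 ≡ 5
300^4 ≡ 5^2 = 25
300^8 ≡ 25^2 = 625 ≡ 186
300^16 ≡ 186^2 = 34596 ≡ 354
300^32 ≡ 354^2 = 125316 ≡ 201
37 = 32 + 4 + 1, so 300^37 ≡ 201·25·300 ≡ 413 (mod 439)
37^2 = 1369 ≡ 52
37^4 ≡ 52^2 = 2704 ≡ 70
37^8 ≡ 70^2 = 4900 ≡ 71
37^16 ≡ 71^2 = 5041 ≡ 212
37^32 ≡ 212^2 = 44944 ≡ 166
37^64 ≡ 166^2 = 27556 ≡ 338
37^128 ≡ 338^2 = 114244 ≡ 104
186 = 128 + 32 + 16 + 8 + 2, so 37^186 ≡ 104·166·212·71·52 ≡ 110 (mod 439)
413·110 = 45430 ≡ 213 (mod 439)
213 ≡ 213 (mod 439), so the signature is genuine.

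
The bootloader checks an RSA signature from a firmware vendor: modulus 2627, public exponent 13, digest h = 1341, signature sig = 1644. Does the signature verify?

verifies

Squares mod 2627: sig^1≡1644, sig^2≡2180, sig^4≡157, sig^8≡1006
13 = 8 + 4 + 1, so sig^13 ≡ 1006·157·1644 ≡ 1341 (mod 2627)
sig^13 mod 2627 = 1341 matches h.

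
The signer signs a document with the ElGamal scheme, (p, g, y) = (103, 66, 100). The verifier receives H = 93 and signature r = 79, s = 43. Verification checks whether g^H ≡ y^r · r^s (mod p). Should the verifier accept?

accept

Left side g^H mod p:
Squares mod 103: 66^1≡66, 66^2≡30, 66^4≡76, 66^8≡8, 66^16≡64, 66^32≡79, 66^64≡61
93 = 64 + 16 + 8 + 4 + 1, so 66^93 ≡ 61·64·8·76·66 ≡ 8 (mod 103)
Right side y^r · r^s mod p:
Squares mod 103: 100^1≡100, 100^2≡9, 100^4≡81, 100^8≡72, 100^16≡34, 100^32≡23, 100^64≡14
79 = 64 + 8 + 4 + 2 + 1, so 100^79 ≡ 14·72·81·9·100 ≡ 13 (mod 103)
Squares mod 103: 79^1≡79, 79^2≡61, 79^4≡13, 79^8≡66, 79^16≡30, 79^32≡76
43 = 32 + 8 + 2 + 1, so 79^43 ≡ 76·66·61·79 ≡ 64 (mod 103)
13·64 = 832 ≡ 8 (mod 103)
8 ≡ 8 (mod 103), so the signature is genuine.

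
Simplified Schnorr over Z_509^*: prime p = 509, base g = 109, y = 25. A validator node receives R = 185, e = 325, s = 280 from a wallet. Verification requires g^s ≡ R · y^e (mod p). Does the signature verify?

g^s mod p:
Squares mod 509: 109^1≡109, 109^2≡174, 109^4≡245, 109^8≡472, 109^16≡351, 109^32≡23, 109^64≡20, 109^128≡400, 109^256≡174
280 = 256 + 16 + 8, so 109^280 ≡ 174·351·472 ≡ 222 (mod 509)
R · y^e mod p:
Squares mod 509: 25^1≡25, 25^2≡116, 25^4≡222, 25^8≡420, 25^16≡286, 25^32≡356, 25^64≡504, 25^128≡25, 25^256≡116
325 = 256 + 64 + 4 + 1, so 25^325 ≡ 116·504·222·25 ≡ 425 (mod 509)
185·425 = 78625 ≡ 239 (mod 509)
222 ≠ 239; the check fails.

does not verify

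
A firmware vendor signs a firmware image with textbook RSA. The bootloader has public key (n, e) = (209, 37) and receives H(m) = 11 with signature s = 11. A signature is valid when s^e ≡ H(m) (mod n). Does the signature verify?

s^2 ≡ 11^2 = 121
s^4 ≡ 121^2 = 14641 ≡ 11
s^8 ≡ 11^2 = 121
s^16 ≡ 121^2 = 14641 ≡ 11
s^32 ≡ 11^2 = 121
37 = 32 + 4 + 1, so s^37 ≡ 121·11·11 ≡ 11 (mod 209)
11 = H(m), so the signature checks out.

verifies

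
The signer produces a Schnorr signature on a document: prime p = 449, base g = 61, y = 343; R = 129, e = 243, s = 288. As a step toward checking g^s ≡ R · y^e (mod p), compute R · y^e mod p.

343^2 = 117649 ≡ 11
343^4 ≡ 11^2 = 121
343^8 ≡ 121^2 = 14641 ≡ 273
343^16 ≡ 273^2 = 74529 ≡ 444
343^32 ≡ 444^2 = 197136 ≡ 25
343^64 ≡ 25^2 = 625 ≡ 176
343^128 ≡ 176^2 = 30976 ≡ 444
243 = 128 + 64 + 32 + 16 + 2 + 1, so 343^243 ≡ 444·176·25·444·11·343 ≡ 442 (mod 449)
R · y^e ≡ 129·442 = 57018 ≡ 444 (mod 449)

444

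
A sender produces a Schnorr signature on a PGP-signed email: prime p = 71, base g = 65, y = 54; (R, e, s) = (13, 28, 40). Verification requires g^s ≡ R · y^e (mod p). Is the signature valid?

g^s mod p:
Squares mod 71: 65^1≡65, 65^2≡36, 65^4≡18, 65^8≡40, 65^16≡38, 65^32≡24
40 = 32 + 8, so 65^40 ≡ 24·40 ≡ 37 (mod 71)
R · y^e mod p:
Squares mod 71: 54^1≡54, 54^2≡5, 54^4≡25, 54^8≡57, 54^16≡54
28 = 16 + 8 + 4, so 54^28 ≡ 54·57·25 ≡ 57 (mod 71)
13·57 = 741 ≡ 31 (mod 71)
37 ≠ 31; the check fails.

invalid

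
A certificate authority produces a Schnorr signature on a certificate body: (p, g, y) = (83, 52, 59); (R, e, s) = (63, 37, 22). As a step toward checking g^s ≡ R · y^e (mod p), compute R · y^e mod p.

59^37 mod 83 = 10
R · y^e ≡ 63·10 = 630 ≡ 49 (mod 83)

49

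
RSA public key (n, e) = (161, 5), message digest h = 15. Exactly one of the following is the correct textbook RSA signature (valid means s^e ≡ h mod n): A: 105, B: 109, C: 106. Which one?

C

Candidate A: Squares mod 161: 105^1≡105, 105^2≡77, 105^4≡133; 5 = 4 + 1, so 105^5 ≡ 133·105 ≡ 119 (mod 161)
Candidate B: Squares mod 161: 109^1≡109, 109^2≡128, 109^4≡123; 5 = 4 + 1, so 109^5 ≡ 123·109 ≡ 44 (mod 161)
Candidate C: Squares mod 161: 106^1≡106, 106^2≡127, 106^4≡29; 5 = 4 + 1, so 106^5 ≡ 29·106 ≡ 15 (mod 161)
  → matches h = 15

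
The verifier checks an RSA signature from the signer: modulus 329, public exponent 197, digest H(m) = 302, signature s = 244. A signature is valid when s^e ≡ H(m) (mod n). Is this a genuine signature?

Squares mod 329: s^1≡244, s^2≡316, s^4≡169, s^8≡267, s^16≡225, s^32≡288, s^64≡36, s^128≡309
197 = 128 + 64 + 4 + 1, so s^197 ≡ 309·36·169·244 ≡ 27 (mod 329)
The recovered value 27 does not match the digest 302.

forged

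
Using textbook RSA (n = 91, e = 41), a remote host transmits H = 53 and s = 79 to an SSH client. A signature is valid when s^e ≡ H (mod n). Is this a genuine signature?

s^41 mod 91 = 53
s^41 mod 91 = 53 matches H.

genuine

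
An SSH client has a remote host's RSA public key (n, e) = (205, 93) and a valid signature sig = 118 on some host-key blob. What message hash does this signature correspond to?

43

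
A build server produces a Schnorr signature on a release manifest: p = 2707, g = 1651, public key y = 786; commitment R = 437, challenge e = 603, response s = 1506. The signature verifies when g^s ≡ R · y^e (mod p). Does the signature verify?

verifies

g^s mod p:
1651^1506 mod 2707 = 1071
R · y^e mod p:
786^603 mod 2707 = 2090
437·2090 = 913330 ≡ 1071 (mod 2707)
1071 ≡ 1071 (mod 2707); signature holds.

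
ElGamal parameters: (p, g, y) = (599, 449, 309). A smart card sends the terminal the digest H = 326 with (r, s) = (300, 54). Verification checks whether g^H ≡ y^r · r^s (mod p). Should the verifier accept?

reject

Left side g^H mod p:
449^2 = 201601 ≡ 337
449^4 ≡ 337^2 = 113569 ≡ 358
449^8 ≡ 358^2 = 128164 ≡ 577
449^16 ≡ 577^2 = 332929 ≡ 484
449^32 ≡ 484^2 = 234256 ≡ 47
449^64 ≡ 47^2 = 2209 ≡ 412
449^128 ≡ 412^2 = 169744 ≡ 227
449^256 ≡ 227^2 = 51529 ≡ 15
326 = 256 + 64 + 4 + 2, so 449^326 ≡ 15·412·358·337 ≡ 208 (mod 599)
Right side y^r · r^s mod p:
309^2 = 95481 ≡ 240
309^4 ≡ 240^2 = 57600 ≡ 96
309^8 ≡ 96^2 = 9216 ≡ 231
309^16 ≡ 231^2 = 53361 ≡ 50
309^32 ≡ 50^2 = 2500 ≡ 104
309^64 ≡ 104^2 = 10816 ≡ 34
309^128 ≡ 34^2 = 1156 ≡ 557
309^256 ≡ 557^2 = 310249 ≡ 566
300 = 256 + 32 + 8 + 4, so 309^300 ≡ 566·104·231·96 ≡ 309 (mod 599)
300^2 = 90000 ≡ 150
300^4 ≡ 150^2 = 22500 ≡ 337
300^8 ≡ 337^2 = 113569 ≡ 358
300^16 ≡ 358^2 = 128164 ≡ 577
300^32 ≡ 577^2 = 332929 ≡ 484
54 = 32 + 16 + 4 + 2, so 300^54 ≡ 484·577·337·150 ≡ 208 (mod 599)
309·208 = 64272 ≡ 179 (mod 599)
208 ≠ 179, so verification fails.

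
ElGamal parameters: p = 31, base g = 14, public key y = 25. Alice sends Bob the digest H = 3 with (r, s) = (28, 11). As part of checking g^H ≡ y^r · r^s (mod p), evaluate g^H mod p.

16

14^2 = 196 ≡ 10
3 = 2 + 1, so 14^3 ≡ 10·14 ≡ 16 (mod 31)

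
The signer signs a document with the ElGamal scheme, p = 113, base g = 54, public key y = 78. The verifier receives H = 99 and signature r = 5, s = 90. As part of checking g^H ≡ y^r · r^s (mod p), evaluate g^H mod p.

68

54^99 mod 113 = 68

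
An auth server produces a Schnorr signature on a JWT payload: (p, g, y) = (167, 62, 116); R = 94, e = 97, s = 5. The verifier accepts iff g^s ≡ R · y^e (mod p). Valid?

no

g^s mod p:
62^2 = 3844 ≡ 3
62^4 ≡ 3^2 = 9
5 = 4 + 1, so 62^5 ≡ 9·62 ≡ 57 (mod 167)
R · y^e mod p:
116^2 = 13456 ≡ 96
116^4 ≡ 96^2 = 9216 ≡ 31
116^8 ≡ 31^2 = 961 ≡ 126
116^16 ≡ 126^2 = 15876 ≡ 11
116^32 ≡ 11^2 = 121
116^64 ≡ 121^2 = 14641 ≡ 112
97 = 64 + 32 + 1, so 116^97 ≡ 112·121·116 ≡ 61 (mod 167)
94·61 = 5734 ≡ 56 (mod 167)
57 ≠ 56; the check fails.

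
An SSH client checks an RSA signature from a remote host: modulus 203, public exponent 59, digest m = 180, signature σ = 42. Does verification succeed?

fails

σ^2 ≡ 42^2 = 1764 ≡ 140
σ^4 ≡ 140^2 = 19600 ≡ 112
σ^8 ≡ 112^2 = 12544 ≡ 161
σ^16 ≡ 161^2 = 25921 ≡ 140
σ^32 ≡ 140^2 = 19600 ≡ 112
59 = 32 + 16 + 8 + 2 + 1, so σ^59 ≡ 112·140·161·140·42 ≡ 196 (mod 203)
σ^59 mod 203 = 196, but m = 180.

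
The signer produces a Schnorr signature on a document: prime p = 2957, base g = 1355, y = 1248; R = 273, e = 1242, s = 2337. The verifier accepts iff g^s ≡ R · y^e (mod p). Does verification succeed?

g^s mod p:
Squares mod 2957: 1355^1≡1355, 1355^2≡2685, 1355^4≡59, 1355^8≡524, 1355^16≡2532, 1355^32≡248, 1355^64≡2364, 1355^128≡2723, 1355^256≡1530, 1355^512≡1913, 1355^1024≡1760, 1355^2048≡1621
2337 = 2048 + 256 + 32 + 1, so 1355^2337 ≡ 1621·1530·248·1355 ≡ 2163 (mod 2957)
R · y^e mod p:
Squares mod 2957: 1248^1≡1248, 1248^2≡2122, 1248^4≡2330, 1248^8≡2805, 1248^16≡2405, 1248^32≡133, 1248^64≡2904, 1248^128≡2809, 1248^256≡1205, 1248^512≡138, 1248^1024≡1302
1242 = 1024 + 128 + 64 + 16 + 8 + 2, so 1248^1242 ≡ 1302·2809·2904·2405·2805·2122 ≡ 2871 (mod 2957)
273·2871 = 783783 ≡ 178 (mod 2957)
2163 ≠ 178; the check fails.

fails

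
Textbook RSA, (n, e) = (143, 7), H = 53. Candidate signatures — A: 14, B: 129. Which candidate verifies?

A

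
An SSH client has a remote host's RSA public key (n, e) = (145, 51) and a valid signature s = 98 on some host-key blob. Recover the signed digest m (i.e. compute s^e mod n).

s^2 ≡ 98^2 = 9604 ≡ 34
s^4 ≡ 34^2 = 1156 ≡ 141
s^8 ≡ 141^2 = 19881 ≡ 16
s^16 ≡ 16^2 = 256 ≡ 111
s^32 ≡ 111^2 = 12321 ≡ 141
51 = 32 + 16 + 2 + 1, so s^51 ≡ 141·111·34·98 ≡ 27 (mod 145)

27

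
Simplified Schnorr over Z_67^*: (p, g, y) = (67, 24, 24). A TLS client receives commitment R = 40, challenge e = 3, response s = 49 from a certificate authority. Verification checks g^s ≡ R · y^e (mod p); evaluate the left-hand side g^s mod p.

9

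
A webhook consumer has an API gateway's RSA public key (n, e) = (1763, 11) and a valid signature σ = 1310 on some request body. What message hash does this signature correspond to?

Squares mod 1763: σ^1≡1310, σ^2≡701, σ^4≡1287, σ^8≡912
11 = 8 + 2 + 1, so σ^11 ≡ 912·701·1310 ≡ 1437 (mod 1763)

1437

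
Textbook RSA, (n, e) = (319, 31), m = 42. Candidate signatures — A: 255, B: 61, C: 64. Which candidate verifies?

C

Candidate A: Squares mod 319: 255^1≡255, 255^2≡268, 255^4≡49, 255^8≡168, 255^16≡152; 31 = 16 + 8 + 4 + 2 + 1, so 255^31 ≡ 152·168·49·268·255 ≡ 277 (mod 319)
Candidate B: Squares mod 319: 61^1≡61, 61^2≡212, 61^4≡284, 61^8≡268, 61^16≡49; 31 = 16 + 8 + 4 + 2 + 1, so 61^31 ≡ 49·268·284·212·61 ≡ 259 (mod 319)
Candidate C: Squares mod 319: 64^1≡64, 64^2≡268, 64^4≡49, 64^8≡168, 64^16≡152; 31 = 16 + 8 + 4 + 2 + 1, so 64^31 ≡ 152·168·49·268·64 ≡ 42 (mod 319)
  → matches m = 42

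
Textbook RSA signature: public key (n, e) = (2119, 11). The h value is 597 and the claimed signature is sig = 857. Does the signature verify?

sig^2 ≡ 857^2 = 734449 ≡ 1275
sig^4 ≡ 1275^2 = 1625625 ≡ 352
sig^8 ≡ 352^2 = 123904 ≡ 1002
11 = 8 + 2 + 1, so sig^11 ≡ 1002·1275·857 ≡ 597 (mod 2119)
Since 597 equals the digest 597, verification succeeds.

verifies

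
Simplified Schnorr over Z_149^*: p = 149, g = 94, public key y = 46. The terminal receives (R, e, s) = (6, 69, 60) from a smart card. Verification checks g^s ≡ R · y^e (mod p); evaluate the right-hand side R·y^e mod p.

46^69 mod 149 = 88
R · y^e ≡ 6·88 = 528 ≡ 81 (mod 149)

81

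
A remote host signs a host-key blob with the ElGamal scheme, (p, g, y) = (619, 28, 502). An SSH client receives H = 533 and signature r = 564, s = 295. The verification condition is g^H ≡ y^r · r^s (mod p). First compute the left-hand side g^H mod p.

Squares mod 619: 28^1≡28, 28^2≡165, 28^4≡608, 28^8≡121, 28^16≡404, 28^32≡419, 28^64≡384, 28^128≡134, 28^256≡5, 28^512≡25
533 = 512 + 16 + 4 + 1, so 28^533 ≡ 25·404·608·28 ≡ 294 (mod 619)

294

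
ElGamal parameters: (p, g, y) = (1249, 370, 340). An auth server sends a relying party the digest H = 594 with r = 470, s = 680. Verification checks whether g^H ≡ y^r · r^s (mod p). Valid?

yes

Left side g^H mod p:
370^2 = 136900 ≡ 759
370^4 ≡ 759^2 = 576081 ≡ 292
370^8 ≡ 292^2 = 85264 ≡ 332
370^16 ≡ 332^2 = 110224 ≡ 312
370^32 ≡ 312^2 = 97344 ≡ 1171
370^64 ≡ 1171^2 = 1371241 ≡ 1088
370^128 ≡ 1088^2 = 1183744 ≡ 941
370^256 ≡ 941^2 = 885481 ≡ 1189
370^512 ≡ 1189^2 = 1413721 ≡ 1102
594 = 512 + 64 + 16 + 2, so 370^594 ≡ 1102·1088·312·759 ≡ 903 (mod 1249)
Right side y^r · r^s mod p:
340^2 = 115600 ≡ 692
340^4 ≡ 692^2 = 478864 ≡ 497
340^8 ≡ 497^2 = 247009 ≡ 956
340^16 ≡ 956^2 = 913936 ≡ 917
340^32 ≡ 917^2 = 840889 ≡ 312
340^64 ≡ 312^2 = 97344 ≡ 1171
340^128 ≡ 1171^2 = 1371241 ≡ 1088
340^256 ≡ 1088^2 = 1183744 ≡ 941
470 = 256 + 128 + 64 + 16 + 4 + 2, so 340^470 ≡ 941·1088·1171·917·497·692 ≡ 1105 (mod 1249)
470^2 = 220900 ≡ 1076
470^4 ≡ 1076^2 = 1157776 ≡ 1202
470^8 ≡ 1202^2 = 1444804 ≡ 960
470^16 ≡ 960^2 = 921600 ≡ 1087
470^32 ≡ 1087^2 = 1181569 ≡ 15
470^64 ≡ 15^2 = 225
470^128 ≡ 225^2 = 50625 ≡ 665
470^256 ≡ 665^2 = 442225 ≡ 79
470^512 ≡ 79^2 = 6241 ≡ 1245
680 = 512 + 128 + 32 + 8, so 470^680 ≡ 1245·665·15·960 ≡ 332 (mod 1249)
1105·332 = 366860 ≡ 903 (mod 1249)
903 ≡ 903 (mod 1249), so the signature is genuine.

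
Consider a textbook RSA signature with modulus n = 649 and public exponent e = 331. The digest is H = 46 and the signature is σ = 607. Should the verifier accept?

accept

σ^2 ≡ 607^2 = 368449 ≡ 466
σ^4 ≡ 466^2 = 217156 ≡ 390
σ^8 ≡ 390^2 = 152100 ≡ 234
σ^16 ≡ 234^2 = 54756 ≡ 240
σ^32 ≡ 240^2 = 57600 ≡ 488
σ^64 ≡ 488^2 = 238144 ≡ 610
σ^128 ≡ 610^2 = 372100 ≡ 223
σ^256 ≡ 223^2 = 49729 ≡ 405
331 = 256 + 64 + 8 + 2 + 1, so σ^331 ≡ 405·610·234·466·607 ≡ 46 (mod 649)
σ^331 mod 649 = 46 matches H.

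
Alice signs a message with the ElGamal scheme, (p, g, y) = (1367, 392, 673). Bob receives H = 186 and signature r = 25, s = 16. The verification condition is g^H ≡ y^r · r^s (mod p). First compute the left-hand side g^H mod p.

392^2 = 153664 ≡ 560
392^4 ≡ 560^2 = 313600 ≡ 557
392^8 ≡ 557^2 = 310249 ≡ 1307
392^16 ≡ 1307^2 = 1708249 ≡ 866
392^32 ≡ 866^2 = 749956 ≡ 840
392^64 ≡ 840^2 = 705600 ≡ 228
392^128 ≡ 228^2 = 51984 ≡ 38
186 = 128 + 32 + 16 + 8 + 2, so 392^186 ≡ 38·840·866·1307·560 ≡ 1156 (mod 1367)

1156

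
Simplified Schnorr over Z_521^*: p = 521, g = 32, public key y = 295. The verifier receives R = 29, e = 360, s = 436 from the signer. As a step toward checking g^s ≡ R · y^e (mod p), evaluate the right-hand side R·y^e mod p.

423

295^360 mod 521 = 320
R · y^e ≡ 29·320 = 9280 ≡ 423 (mod 521)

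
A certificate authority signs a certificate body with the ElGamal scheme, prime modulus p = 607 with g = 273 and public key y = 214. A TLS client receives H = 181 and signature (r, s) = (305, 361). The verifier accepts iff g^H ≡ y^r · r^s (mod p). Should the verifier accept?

Left side g^H mod p:
273^2 = 74529 ≡ 475
273^4 ≡ 475^2 = 225625 ≡ 428
273^8 ≡ 428^2 = 183184 ≡ 477
273^16 ≡ 477^2 = 227529 ≡ 511
273^32 ≡ 511^2 = 261121 ≡ 111
273^64 ≡ 111^2 = 12321 ≡ 181
273^128 ≡ 181^2 = 32761 ≡ 590
181 = 128 + 32 + 16 + 4 + 1, so 273^181 ≡ 590·111·511·428·273 ≡ 283 (mod 607)
Right side y^r · r^s mod p:
214^2 = 45796 ≡ 271
214^4 ≡ 271^2 = 73441 ≡ 601
214^8 ≡ 601^2 = 361201 ≡ 36
214^16 ≡ 36^2 = 1296 ≡ 82
214^32 ≡ 82^2 = 6724 ≡ 47
214^64 ≡ 47^2 = 2209 ≡ 388
214^128 ≡ 388^2 = 150544 ≡ 8
214^256 ≡ 8^2 = 64
305 = 256 + 32 + 16 + 1, so 214^305 ≡ 64·47·82·214 ≡ 271 (mod 607)
305^2 = 93025 ≡ 154
305^4 ≡ 154^2 = 23716 ≡ 43
305^8 ≡ 43^2 = 1849 ≡ 28
305^16 ≡ 28^2 = 784 ≡ 177
305^32 ≡ 177^2 = 31329 ≡ 372
305^64 ≡ 372^2 = 138384 ≡ 595
305^128 ≡ 595^2 = 354025 ≡ 144
305^256 ≡ 144^2 = 20736 ≡ 98
361 = 256 + 64 + 32 + 8 + 1, so 305^361 ≡ 98·595·372·28·305 ≡ 66 (mod 607)
271·66 = 17886 ≡ 283 (mod 607)
283 ≡ 283 (mod 607), so the signature is genuine.

accept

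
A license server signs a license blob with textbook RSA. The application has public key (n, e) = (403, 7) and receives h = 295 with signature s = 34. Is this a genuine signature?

Squares mod 403: s^1≡34, s^2≡350, s^4≡391
7 = 4 + 2 + 1, so s^7 ≡ 391·350·34 ≡ 265 (mod 403)
265 ≠ 295, so verification fails.

forged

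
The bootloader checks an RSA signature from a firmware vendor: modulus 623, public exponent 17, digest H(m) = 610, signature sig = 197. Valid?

Squares mod 623: sig^1≡197, sig^2≡183, sig^4≡470, sig^8≡358, sig^16≡449
17 = 16 + 1, so sig^17 ≡ 449·197 ≡ 610 (mod 623)
Since 610 equals the digest 610, verification succeeds.

yes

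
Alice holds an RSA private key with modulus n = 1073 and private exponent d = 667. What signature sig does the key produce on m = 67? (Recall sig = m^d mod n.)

992

Squares mod 1073: m^1≡67, m^2≡197, m^4≡181, m^8≡571, m^16≡922, m^32≡268, m^64≡1006, m^128≡197, m^256≡181, m^512≡571
667 = 512 + 128 + 16 + 8 + 2 + 1, so m^667 ≡ 571·197·922·571·197·67 ≡ 992 (mod 1073)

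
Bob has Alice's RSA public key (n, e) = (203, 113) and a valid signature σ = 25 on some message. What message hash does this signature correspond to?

σ^2 ≡ 25^2 = 625 ≡ 16
σ^4 ≡ 16^2 = 256 ≡ 53
σ^8 ≡ 53^2 = 2809 ≡ 170
σ^16 ≡ 170^2 = 28900 ≡ 74
σ^32 ≡ 74^2 = 5476 ≡ 198
σ^64 ≡ 198^2 = 39204 ≡ 25
113 = 64 + 32 + 16 + 1, so σ^113 ≡ 25·198·74·25 ≡ 170 (mod 203)

170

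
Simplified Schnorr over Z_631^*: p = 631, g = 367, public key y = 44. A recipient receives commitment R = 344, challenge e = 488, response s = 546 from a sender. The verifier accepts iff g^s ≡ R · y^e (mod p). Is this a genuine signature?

genuine

g^s mod p:
Squares mod 631: 367^1≡367, 367^2≡286, 367^4≡397, 367^8≡490, 367^16≡320, 367^32≡178, 367^64≡134, 367^128≡288, 367^256≡283, 367^512≡583
546 = 512 + 32 + 2, so 367^546 ≡ 583·178·286 ≡ 279 (mod 631)
R · y^e mod p:
Squares mod 631: 44^1≡44, 44^2≡43, 44^4≡587, 44^8≡43, 44^16≡587, 44^32≡43, 44^64≡587, 44^128≡43, 44^256≡587
488 = 256 + 128 + 64 + 32 + 8, so 44^488 ≡ 587·43·587·43·43 ≡ 43 (mod 631)
344·43 = 14792 ≡ 279 (mod 631)
279 ≡ 279 (mod 631); signature holds.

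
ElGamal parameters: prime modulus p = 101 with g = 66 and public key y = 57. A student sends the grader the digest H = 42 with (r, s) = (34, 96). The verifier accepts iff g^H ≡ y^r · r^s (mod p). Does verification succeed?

Left side g^H mod p:
Squares mod 101: 66^1≡66, 66^2≡13, 66^4≡68, 66^8≡79, 66^16≡80, 66^32≡37
42 = 32 + 8 + 2, so 66^42 ≡ 37·79·13 ≡ 23 (mod 101)
Right side y^r · r^s mod p:
Squares mod 101: 57^1≡57, 57^2≡17, 57^4≡87, 57^8≡95, 57^16≡36, 57^32≡84
34 = 32 + 2, so 57^34 ≡ 84·17 ≡ 14 (mod 101)
Squares mod 101: 34^1≡34, 34^2≡45, 34^4≡5, 34^8≡25, 34^16≡19, 34^32≡58, 34^64≡31
96 = 64 + 32, so 34^96 ≡ 31·58 ≡ 81 (mod 101)
14·81 = 1134 ≡ 23 (mod 101)
23 ≡ 23 (mod 101), so the signature is genuine.

passes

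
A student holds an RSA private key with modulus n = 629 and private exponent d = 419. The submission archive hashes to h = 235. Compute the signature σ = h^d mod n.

Squares mod 629: h^1≡235, h^2≡502, h^4≡404, h^8≡305, h^16≡562, h^32≡86, h^64≡477, h^128≡460, h^256≡256
419 = 256 + 128 + 32 + 2 + 1, so h^419 ≡ 256·460·86·502·235 ≡ 483 (mod 629)

483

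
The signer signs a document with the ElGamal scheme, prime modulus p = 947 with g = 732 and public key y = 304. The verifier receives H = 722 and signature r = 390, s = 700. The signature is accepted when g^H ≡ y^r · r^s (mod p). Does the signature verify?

does not verify

Left side g^H mod p:
732^722 mod 947 = 643
Right side y^r · r^s mod p:
304^390 mod 947 = 769
390^700 mod 947 = 185
769·185 = 142265 ≡ 215 (mod 947)
643 ≠ 215, so verification fails.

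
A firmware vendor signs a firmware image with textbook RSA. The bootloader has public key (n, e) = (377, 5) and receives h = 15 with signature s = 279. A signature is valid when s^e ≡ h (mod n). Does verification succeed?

Squares mod 377: s^1≡279, s^2≡179, s^4≡373
5 = 4 + 1, so s^5 ≡ 373·279 ≡ 15 (mod 377)
15 = h, so the signature checks out.

passes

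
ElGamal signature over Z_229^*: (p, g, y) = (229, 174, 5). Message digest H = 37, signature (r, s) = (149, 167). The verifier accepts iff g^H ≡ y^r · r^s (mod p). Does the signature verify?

does not verify

Left side g^H mod p:
174^2 = 30276 ≡ 48
174^4 ≡ 48^2 = 2304 ≡ 14
174^8 ≡ 14^2 = 196
174^16 ≡ 196^2 = 38416 ≡ 173
174^32 ≡ 173^2 = 29929 ≡ 159
37 = 32 + 4 + 1, so 174^37 ≡ 159·14·174 ≡ 85 (mod 229)
Right side y^r · r^s mod p:
5^2 = 25
5^4 ≡ 25^2 = 625 ≡ 167
5^8 ≡ 167^2 = 27889 ≡ 180
5^16 ≡ 180^2 = 32400 ≡ 111
5^32 ≡ 111^2 = 12321 ≡ 184
5^64 ≡ 184^2 = 33856 ≡ 193
5^128 ≡ 193^2 = 37249 ≡ 151
149 = 128 + 16 + 4 + 1, so 5^149 ≡ 151·111·167·5 ≡ 100 (mod 229)
149^2 = 22201 ≡ 217
149^4 ≡ 217^2 = 47089 ≡ 144
149^8 ≡ 144^2 = 20736 ≡ 126
149^16 ≡ 126^2 = 15876 ≡ 75
149^32 ≡ 75^2 = 5625 ≡ 129
149^64 ≡ 129^2 = 16641 ≡ 153
149^128 ≡ 153^2 = 23409 ≡ 51
167 = 128 + 32 + 4 + 2 + 1, so 149^167 ≡ 51·129·144·217·149 ≡ 132 (mod 229)
100·132 = 13200 ≡ 147 (mod 229)
85 ≠ 147, so verification fails.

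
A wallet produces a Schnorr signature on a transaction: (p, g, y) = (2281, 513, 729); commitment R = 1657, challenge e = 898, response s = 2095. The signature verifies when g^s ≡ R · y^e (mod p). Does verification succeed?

g^s mod p:
513^2 = 263169 ≡ 854
513^4 ≡ 854^2 = 729316 ≡ 1677
513^8 ≡ 1677^2 = 2812329 ≡ 2137
513^16 ≡ 2137^2 = 4566769 ≡ 207
513^32 ≡ 207^2 = 42849 ≡ 1791
513^64 ≡ 1791^2 = 3207681 ≡ 595
513^128 ≡ 595^2 = 354025 ≡ 470
513^256 ≡ 470^2 = 220900 ≡ 1924
513^512 ≡ 1924^2 = 3701776 ≡ 1994
513^1024 ≡ 1994^2 = 3976036 ≡ 253
513^2048 ≡ 253^2 = 64009 ≡ 141
2095 = 2048 + 32 + 8 + 4 + 2 + 1, so 513^2095 ≡ 141·1791·2137·1677·854·513 ≡ 454 (mod 2281)
R · y^e mod p:
729^2 = 531441 ≡ 2249
729^4 ≡ 2249^2 = 5058001 ≡ 1024
729^8 ≡ 1024^2 = 1048576 ≡ 1597
729^16 ≡ 1597^2 = 2550409 ≡ 251
729^32 ≡ 251^2 = 63001 ≡ 1414
729^64 ≡ 1414^2 = 1999396 ≡ 1240
729^128 ≡ 1240^2 = 1537600 ≡ 206
729^256 ≡ 206^2 = 42436 ≡ 1378
729^512 ≡ 1378^2 = 1898884 ≡ 1092
898 = 512 + 256 + 128 + 2, so 729^898 ≡ 1092·1378·206·2249 ≡ 1672 (mod 2281)
1657·1672 = 2770504 ≡ 1370 (mod 2281)
454 ≠ 1370; the check fails.

fails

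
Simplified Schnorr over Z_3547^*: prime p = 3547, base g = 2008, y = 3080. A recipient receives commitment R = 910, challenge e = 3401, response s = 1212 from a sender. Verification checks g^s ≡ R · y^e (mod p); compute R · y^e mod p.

317

Squares mod 3547: 3080^1≡3080, 3080^2≡1722, 3080^4≡3539, 3080^8≡64, 3080^16≡549, 3080^32≡3453, 3080^64≡1742, 3080^128≡1879, 3080^256≡1376, 3080^512≡2825, 3080^1024≡3422, 3080^2048≡1437
3401 = 2048 + 1024 + 256 + 64 + 8 + 1, so 3080^3401 ≡ 1437·3422·1376·1742·64·3080 ≡ 2569 (mod 3547)
R · y^e ≡ 910·2569 = 2337790 ≡ 317 (mod 3547)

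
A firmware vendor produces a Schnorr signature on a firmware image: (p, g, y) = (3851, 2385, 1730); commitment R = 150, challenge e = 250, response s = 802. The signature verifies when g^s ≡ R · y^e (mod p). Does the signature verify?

g^s mod p:
2385^2 = 5688225 ≡ 298
2385^4 ≡ 298^2 = 88804 ≡ 231
2385^8 ≡ 231^2 = 53361 ≡ 3298
2385^16 ≡ 3298^2 = 10876804 ≡ 1580
2385^32 ≡ 1580^2 = 2496400 ≡ 952
2385^64 ≡ 952^2 = 906304 ≡ 1319
2385^128 ≡ 1319^2 = 1739761 ≡ 2960
2385^256 ≡ 2960^2 = 8761600 ≡ 575
2385^512 ≡ 575^2 = 330625 ≡ 3290
802 = 512 + 256 + 32 + 2, so 2385^802 ≡ 3290·575·952·298 ≡ 1300 (mod 3851)
R · y^e mod p:
1730^2 = 2992900 ≡ 673
1730^4 ≡ 673^2 = 452929 ≡ 2362
1730^8 ≡ 2362^2 = 5579044 ≡ 2796
1730^16 ≡ 2796^2 = 7817616 ≡ 86
1730^32 ≡ 86^2 = 7396 ≡ 3545
1730^64 ≡ 3545^2 = 12567025 ≡ 1212
1730^128 ≡ 1212^2 = 1468944 ≡ 1713
250 = 128 + 64 + 32 + 16 + 8 + 2, so 1730^250 ≡ 1713·1212·3545·86·2796·673 ≡ 428 (mod 3851)
150·428 = 64200 ≡ 2584 (mod 3851)
1300 ≠ 2584; the check fails.

does not verify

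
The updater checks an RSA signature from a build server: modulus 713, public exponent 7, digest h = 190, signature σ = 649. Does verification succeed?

fails

σ^2 ≡ 649^2 = 421201 ≡ 531
σ^4 ≡ 531^2 = 281961 ≡ 326
7 = 4 + 2 + 1, so σ^7 ≡ 326·531·649 ≡ 523 (mod 713)
523 ≠ 190, so verification fails.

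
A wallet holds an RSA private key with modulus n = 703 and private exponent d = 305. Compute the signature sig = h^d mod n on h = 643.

177

Squares mod 703: h^1≡643, h^2≡85, h^4≡195, h^8≡63, h^16≡454, h^32≡137, h^64≡491, h^128≡655, h^256≡195
305 = 256 + 32 + 16 + 1, so h^305 ≡ 195·137·454·643 ≡ 177 (mod 703)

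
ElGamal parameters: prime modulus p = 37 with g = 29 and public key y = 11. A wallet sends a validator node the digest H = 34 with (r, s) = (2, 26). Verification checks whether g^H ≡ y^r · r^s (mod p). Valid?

Left side g^H mod p:
29^2 = 841 ≡ 27
29^4 ≡ 27^2 = 729 ≡ 26
29^8 ≡ 26^2 = 676 ≡ 10
29^16 ≡ 10^2 = 100 ≡ 26
29^32 ≡ 26^2 = 676 ≡ 10
34 = 32 + 2, so 29^34 ≡ 10·27 ≡ 11 (mod 37)
Right side y^r · r^s mod p:
11^2 = 121 ≡ 10
2^2 = 4
2^4 ≡ 4^2 = 16
2^8 ≡ 16^2 = 256 ≡ 34
2^16 ≡ 34^2 = 1156 ≡ 9
26 = 16 + 8 + 2, so 2^26 ≡ 9·34·4 ≡ 3 (mod 37)
10·3 = 30 ≡ 30 (mod 37)
11 ≠ 30, so verification fails.

no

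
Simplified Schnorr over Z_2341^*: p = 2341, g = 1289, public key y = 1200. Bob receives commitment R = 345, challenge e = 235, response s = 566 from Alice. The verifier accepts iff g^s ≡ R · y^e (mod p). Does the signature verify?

g^s mod p:
Squares mod 2341: 1289^1≡1289, 1289^2≡1752, 1289^4≡453, 1289^8≡1542, 1289^16≡1649, 1289^32≡1300, 1289^64≡2139, 1289^128≡1007, 1289^256≡396, 1289^512≡2310
566 = 512 + 32 + 16 + 4 + 2, so 1289^566 ≡ 2310·1300·1649·453·1752 ≡ 357 (mod 2341)
R · y^e mod p:
Squares mod 2341: 1200^1≡1200, 1200^2≡285, 1200^4≡1631, 1200^8≡785, 1200^16≡542, 1200^32≡1139, 1200^64≡407, 1200^128≡1779
235 = 128 + 64 + 32 + 8 + 2 + 1, so 1200^235 ≡ 1779·407·1139·785·285·1200 ≡ 1200 (mod 2341)
345·1200 = 414000 ≡ 1984 (mod 2341)
357 ≠ 1984; the check fails.

does not verify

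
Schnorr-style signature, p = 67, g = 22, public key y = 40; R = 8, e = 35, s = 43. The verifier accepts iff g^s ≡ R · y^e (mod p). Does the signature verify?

does not verify

g^s mod p:
Squares mod 67: 22^1≡22, 22^2≡15, 22^4≡24, 22^8≡40, 22^16≡59, 22^32≡64
43 = 32 + 8 + 2 + 1, so 22^43 ≡ 64·40·15·22 ≡ 64 (mod 67)
R · y^e mod p:
Squares mod 67: 40^1≡40, 40^2≡59, 40^4≡64, 40^8≡9, 40^16≡14, 40^32≡62
35 = 32 + 2 + 1, so 40^35 ≡ 62·59·40 ≡ 59 (mod 67)
8·59 = 472 ≡ 3 (mod 67)
64 ≠ 3; the check fails.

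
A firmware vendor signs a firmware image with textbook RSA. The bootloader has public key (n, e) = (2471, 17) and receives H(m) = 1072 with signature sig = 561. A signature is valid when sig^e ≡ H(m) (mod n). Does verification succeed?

Squares mod 2471: sig^1≡561, sig^2≡904, sig^4≡1786, sig^8≡2206, sig^16≡1037
17 = 16 + 1, so sig^17 ≡ 1037·561 ≡ 1072 (mod 2471)
sig^17 mod 2471 = 1072 matches H(m).

passes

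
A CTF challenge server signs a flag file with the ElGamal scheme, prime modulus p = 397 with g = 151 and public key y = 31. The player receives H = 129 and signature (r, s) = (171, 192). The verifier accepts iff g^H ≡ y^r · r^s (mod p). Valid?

no

Left side g^H mod p:
151^129 mod 397 = 126
Right side y^r · r^s mod p:
31^171 mod 397 = 256
171^192 mod 397 = 273
256·273 = 69888 ≡ 16 (mod 397)
126 ≠ 16, so verification fails.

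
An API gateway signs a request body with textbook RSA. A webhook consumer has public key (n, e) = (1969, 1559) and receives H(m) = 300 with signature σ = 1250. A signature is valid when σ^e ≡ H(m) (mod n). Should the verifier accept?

Squares mod 1969: σ^1≡1250, σ^2≡1083, σ^4≡1334, σ^8≡1549, σ^16≡1159, σ^32≡423, σ^64≡1719, σ^128≡1461, σ^256≡125, σ^512≡1842, σ^1024≡377
1559 = 1024 + 512 + 16 + 4 + 2 + 1, so σ^1559 ≡ 377·1842·1159·1334·1083·1250 ≡ 1196 (mod 1969)
1196 ≠ 300, so verification fails.

reject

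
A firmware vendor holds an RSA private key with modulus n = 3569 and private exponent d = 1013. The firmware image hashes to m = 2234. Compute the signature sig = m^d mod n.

3408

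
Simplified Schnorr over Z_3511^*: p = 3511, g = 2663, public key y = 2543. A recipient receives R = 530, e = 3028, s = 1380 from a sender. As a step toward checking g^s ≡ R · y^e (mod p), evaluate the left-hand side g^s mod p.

2014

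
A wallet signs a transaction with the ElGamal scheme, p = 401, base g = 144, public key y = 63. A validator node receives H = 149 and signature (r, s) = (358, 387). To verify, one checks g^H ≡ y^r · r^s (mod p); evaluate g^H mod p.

11

144^2 = 20736 ≡ 285
144^4 ≡ 285^2 = 81225 ≡ 223
144^8 ≡ 223^2 = 49729 ≡ 5
144^16 ≡ 5^2 = 25
144^32 ≡ 25^2 = 625 ≡ 224
144^64 ≡ 224^2 = 50176 ≡ 51
144^128 ≡ 51^2 = 2601 ≡ 195
149 = 128 + 16 + 4 + 1, so 144^149 ≡ 195·25·223·144 ≡ 11 (mod 401)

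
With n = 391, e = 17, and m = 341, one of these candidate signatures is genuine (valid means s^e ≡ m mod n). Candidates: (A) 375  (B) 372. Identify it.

Candidate A: 375^17 mod 391 = 341
  → matches m = 341
Candidate B: 372^17 mod 391 = 117

A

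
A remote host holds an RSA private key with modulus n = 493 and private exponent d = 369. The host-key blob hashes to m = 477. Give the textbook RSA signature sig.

m^2 ≡ 477^2 = 227529 ≡ 256
m^4 ≡ 256^2 = 65536 ≡ 460
m^8 ≡ 460^2 = 211600 ≡ 103
m^16 ≡ 103^2 = 10609 ≡ 256
m^32 ≡ 256^2 = 65536 ≡ 460
m^64 ≡ 460^2 = 211600 ≡ 103
m^128 ≡ 103^2 = 10609 ≡ 256
m^256 ≡ 256^2 = 65536 ≡ 460
369 = 256 + 64 + 32 + 16 + 1, so m^369 ≡ 460·103·460·256·477 ≡ 35 (mod 493)

35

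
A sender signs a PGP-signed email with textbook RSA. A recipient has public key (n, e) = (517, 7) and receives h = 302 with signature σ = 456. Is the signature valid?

invalid

σ^7 mod 517 = 399
The recovered value 399 does not match the digest 302.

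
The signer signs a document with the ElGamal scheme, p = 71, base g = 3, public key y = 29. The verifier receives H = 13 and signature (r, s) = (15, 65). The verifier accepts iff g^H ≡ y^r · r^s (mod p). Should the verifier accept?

Left side g^H mod p:
3^13 mod 71 = 18
Right side y^r · r^s mod p:
29^15 mod 71 = 20
15^65 mod 71 = 45
20·45 = 900 ≡ 48 (mod 71)
18 ≠ 48, so verification fails.

reject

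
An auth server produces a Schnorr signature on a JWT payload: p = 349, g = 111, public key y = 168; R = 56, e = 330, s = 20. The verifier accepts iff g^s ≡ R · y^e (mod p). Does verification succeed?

fails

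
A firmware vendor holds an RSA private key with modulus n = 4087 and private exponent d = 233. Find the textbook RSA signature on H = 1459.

Squares mod 4087: H^1≡1459, H^2≡3441, H^4≡442, H^8≡3275, H^16≡1337, H^32≡1550, H^64≡3431, H^128≡1201
233 = 128 + 64 + 32 + 8 + 1, so H^233 ≡ 1201·3431·1550·3275·1459 ≡ 713 (mod 4087)

713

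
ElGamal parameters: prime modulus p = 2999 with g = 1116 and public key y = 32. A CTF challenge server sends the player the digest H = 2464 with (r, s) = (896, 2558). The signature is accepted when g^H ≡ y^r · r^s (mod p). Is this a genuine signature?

Left side g^H mod p:
Squares mod 2999: 1116^1≡1116, 1116^2≡871, 1116^4≡2893, 1116^8≡2239, 1116^16≡1792, 1116^32≡2334, 1116^64≡1372, 1116^128≡2011, 1116^256≡1469, 1116^512≡1680, 1116^1024≡341, 1116^2048≡2319
2464 = 2048 + 256 + 128 + 32, so 1116^2464 ≡ 2319·1469·2011·2334 ≡ 2512 (mod 2999)
Right side y^r · r^s mod p:
Squares mod 2999: 32^1≡32, 32^2≡1024, 32^4≡1925, 32^8≡1860, 32^16≡1753, 32^32≡2033, 32^64≡467, 32^128≡2161, 32^256≡478, 32^512≡560
896 = 512 + 256 + 128, so 32^896 ≡ 560·478·2161 ≡ 363 (mod 2999)
Squares mod 2999: 896^1≡896, 896^2≡2083, 896^4≡2335, 896^8≡43, 896^16≡1849, 896^32≡2940, 896^64≡482, 896^128≡1401, 896^256≡1455, 896^512≡2730, 896^1024≡385, 896^2048≡1274
2558 = 2048 + 256 + 128 + 64 + 32 + 16 + 8 + 4 + 2, so 896^2558 ≡ 1274·1455·1401·482·2940·1849·43·2335·2083 ≡ 1651 (mod 2999)
363·1651 = 599313 ≡ 2512 (mod 2999)
2512 ≡ 2512 (mod 2999), so the signature is genuine.

genuine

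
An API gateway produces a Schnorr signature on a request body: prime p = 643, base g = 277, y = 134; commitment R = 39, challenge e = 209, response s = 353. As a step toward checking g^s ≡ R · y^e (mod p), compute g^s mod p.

277^2 = 76729 ≡ 212
277^4 ≡ 212^2 = 44944 ≡ 577
277^8 ≡ 577^2 = 332929 ≡ 498
277^16 ≡ 498^2 = 248004 ≡ 449
277^32 ≡ 449^2 = 201601 ≡ 342
277^64 ≡ 342^2 = 116964 ≡ 581
277^128 ≡ 581^2 = 337561 ≡ 629
277^256 ≡ 629^2 = 395641 ≡ 196
353 = 256 + 64 + 32 + 1, so 277^353 ≡ 196·581·342·277 ≡ 342 (mod 643)

342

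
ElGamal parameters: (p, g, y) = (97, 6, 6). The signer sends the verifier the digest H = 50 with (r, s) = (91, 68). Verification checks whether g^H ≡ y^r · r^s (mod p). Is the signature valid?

Left side g^H mod p:
6^2 = 36
6^4 ≡ 36^2 = 1296 ≡ 35
6^8 ≡ 35^2 = 1225 ≡ 61
6^16 ≡ 61^2 = 3721 ≡ 35
6^32 ≡ 35^2 = 1225 ≡ 61
50 = 32 + 16 + 2, so 6^50 ≡ 61·35·36 ≡ 36 (mod 97)
Right side y^r · r^s mod p:
6^2 = 36
6^4 ≡ 36^2 = 1296 ≡ 35
6^8 ≡ 35^2 = 1225 ≡ 61
6^16 ≡ 61^2 = 3721 ≡ 35
6^32 ≡ 35^2 = 1225 ≡ 61
6^64 ≡ 61^2 = 3721 ≡ 35
91 = 64 + 16 + 8 + 2 + 1, so 6^91 ≡ 35·35·61·36·6 ≡ 91 (mod 97)
91^2 = 8281 ≡ 36
91^4 ≡ 36^2 = 1296 ≡ 35
91^8 ≡ 35^2 = 1225 ≡ 61
91^16 ≡ 61^2 = 3721 ≡ 35
91^32 ≡ 35^2 = 1225 ≡ 61
91^64 ≡ 61^2 = 3721 ≡ 35
68 = 64 + 4, so 91^68 ≡ 35·35 ≡ 61 (mod 97)
91·61 = 5551 ≡ 22 (mod 97)
36 ≠ 22, so verification fails.

invalid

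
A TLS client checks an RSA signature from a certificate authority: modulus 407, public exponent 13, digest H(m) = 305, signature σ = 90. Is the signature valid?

valid

σ^2 ≡ 90^2 = 8100 ≡ 367
σ^4 ≡ 367^2 = 134689 ≡ 379
σ^8 ≡ 379^2 = 143641 ≡ 377
13 = 8 + 4 + 1, so σ^13 ≡ 377·379·90 ≡ 305 (mod 407)
305 = H(m), so the signature checks out.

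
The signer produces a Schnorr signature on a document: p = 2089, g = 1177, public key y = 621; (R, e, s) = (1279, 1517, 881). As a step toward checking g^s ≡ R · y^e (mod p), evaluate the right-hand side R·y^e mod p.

844

Squares mod 2089: 621^1≡621, 621^2≡1265, 621^4≡51, 621^8≡512, 621^16≡1019, 621^32≡128, 621^64≡1761, 621^128≡1045, 621^256≡1567, 621^512≡914, 621^1024≡1885
1517 = 1024 + 256 + 128 + 64 + 32 + 8 + 4 + 1, so 621^1517 ≡ 1885·1567·1045·1761·128·512·51·621 ≡ 1665 (mod 2089)
R · y^e ≡ 1279·1665 = 2129535 ≡ 844 (mod 2089)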